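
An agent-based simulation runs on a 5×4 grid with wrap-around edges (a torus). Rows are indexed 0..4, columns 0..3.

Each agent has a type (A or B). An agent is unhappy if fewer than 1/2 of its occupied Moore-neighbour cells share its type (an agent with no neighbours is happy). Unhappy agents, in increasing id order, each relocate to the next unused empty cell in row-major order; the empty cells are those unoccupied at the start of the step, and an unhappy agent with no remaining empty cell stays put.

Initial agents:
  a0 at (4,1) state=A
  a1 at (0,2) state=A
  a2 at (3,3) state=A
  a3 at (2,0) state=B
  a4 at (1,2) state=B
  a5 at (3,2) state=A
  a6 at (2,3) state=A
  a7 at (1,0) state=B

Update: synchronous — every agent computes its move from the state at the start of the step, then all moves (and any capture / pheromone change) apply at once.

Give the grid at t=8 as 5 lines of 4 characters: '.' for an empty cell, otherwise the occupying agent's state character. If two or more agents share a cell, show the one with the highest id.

t=1: a0@(4,1):A a1@(0,2):A a2@(3,3):A a3@(0,0):B a4@(0,1):B a5@(3,2):A a6@(0,3):A a7@(1,0):B
t=2: a0@(4,1):A a1@(0,2):A a2@(3,3):A a3@(0,0):B a4@(0,1):B a5@(3,2):A a6@(1,1):A a7@(1,0):B
t=3: a0@(4,1):A a1@(0,2):A a2@(3,3):A a3@(0,0):B a4@(0,3):B a5@(3,2):A a6@(1,2):A a7@(1,0):B
t=4: (unchanged — steady state)

B.AB
B.A.
....
..AA
.A..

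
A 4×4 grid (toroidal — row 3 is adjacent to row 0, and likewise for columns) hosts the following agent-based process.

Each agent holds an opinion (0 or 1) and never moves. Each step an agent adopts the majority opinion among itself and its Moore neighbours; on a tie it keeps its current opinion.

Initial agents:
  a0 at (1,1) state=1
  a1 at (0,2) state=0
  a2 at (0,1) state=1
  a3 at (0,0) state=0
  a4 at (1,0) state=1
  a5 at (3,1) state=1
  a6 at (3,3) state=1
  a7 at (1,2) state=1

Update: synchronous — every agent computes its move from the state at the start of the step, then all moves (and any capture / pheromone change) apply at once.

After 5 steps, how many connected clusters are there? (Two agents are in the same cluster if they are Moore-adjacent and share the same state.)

1

t=1: a0@(1,1):1 a1@(0,2):1 a2@(0,1):1 a3@(0,0):1 a4@(1,0):1 a5@(3,1):1 a6@(3,3):0 a7@(1,2):1
t=2: a0@(1,1):1 a1@(0,2):1 a2@(0,1):1 a3@(0,0):1 a4@(1,0):1 a5@(3,1):1 a6@(3,3):1 a7@(1,2):1
t=3: (unchanged — steady state)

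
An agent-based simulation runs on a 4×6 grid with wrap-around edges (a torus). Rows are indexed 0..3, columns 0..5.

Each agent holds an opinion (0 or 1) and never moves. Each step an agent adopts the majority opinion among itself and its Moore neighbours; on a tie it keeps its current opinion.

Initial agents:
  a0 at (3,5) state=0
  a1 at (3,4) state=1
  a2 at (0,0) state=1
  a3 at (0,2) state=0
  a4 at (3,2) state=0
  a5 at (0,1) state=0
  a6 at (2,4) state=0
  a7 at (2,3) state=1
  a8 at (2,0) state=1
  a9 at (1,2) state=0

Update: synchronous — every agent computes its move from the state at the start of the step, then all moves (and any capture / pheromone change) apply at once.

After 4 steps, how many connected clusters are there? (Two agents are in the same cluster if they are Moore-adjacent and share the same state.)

2

t=1: a0@(3,5):1 a1@(3,4):1 a2@(0,0):0 a3@(0,2):0 a4@(3,2):0 a5@(0,1):0 a6@(2,4):0 a7@(2,3):0 a8@(2,0):1 a9@(1,2):0
t=2: (unchanged — steady state)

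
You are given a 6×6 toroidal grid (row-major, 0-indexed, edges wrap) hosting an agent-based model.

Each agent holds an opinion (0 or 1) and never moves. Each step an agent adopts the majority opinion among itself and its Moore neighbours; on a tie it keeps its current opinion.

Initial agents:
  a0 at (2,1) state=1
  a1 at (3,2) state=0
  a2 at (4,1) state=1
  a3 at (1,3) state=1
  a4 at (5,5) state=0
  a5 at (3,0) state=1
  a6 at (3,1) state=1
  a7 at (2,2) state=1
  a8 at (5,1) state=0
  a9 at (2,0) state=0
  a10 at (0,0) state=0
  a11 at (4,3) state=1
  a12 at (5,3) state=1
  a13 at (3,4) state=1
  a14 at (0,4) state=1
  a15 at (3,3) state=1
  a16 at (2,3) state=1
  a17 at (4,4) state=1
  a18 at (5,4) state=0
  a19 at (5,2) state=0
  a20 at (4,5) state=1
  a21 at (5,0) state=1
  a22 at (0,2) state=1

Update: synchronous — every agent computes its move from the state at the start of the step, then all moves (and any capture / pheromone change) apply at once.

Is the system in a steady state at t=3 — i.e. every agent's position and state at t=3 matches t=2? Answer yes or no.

t=1: a0@(2,1):1 a1@(3,2):1 a2@(4,1):1 a3@(1,3):1 a4@(5,5):1 a5@(3,0):1 a6@(3,1):1 a7@(2,2):1 a8@(5,1):0 a9@(2,0):1 a10@(0,0):0 a11@(4,3):1 a12@(5,3):1 a13@(3,4):1 a14@(0,4):1 a15@(3,3):1 a16@(2,3):1 a17@(4,4):1 a18@(5,4):1 a19@(5,2):1 a20@(4,5):1 a21@(5,0):1 a22@(0,2):1
t=2: a0@(2,1):1 a1@(3,2):1 a2@(4,1):1 a3@(1,3):1 a4@(5,5):1 a5@(3,0):1 a6@(3,1):1 a7@(2,2):1 a8@(5,1):1 a9@(2,0):1 a10@(0,0):0 a11@(4,3):1 a12@(5,3):1 a13@(3,4):1 a14@(0,4):1 a15@(3,3):1 a16@(2,3):1 a17@(4,4):1 a18@(5,4):1 a19@(5,2):1 a20@(4,5):1 a21@(5,0):1 a22@(0,2):1
t=3: a0@(2,1):1 a1@(3,2):1 a2@(4,1):1 a3@(1,3):1 a4@(5,5):1 a5@(3,0):1 a6@(3,1):1 a7@(2,2):1 a8@(5,1):1 a9@(2,0):1 a10@(0,0):1 a11@(4,3):1 a12@(5,3):1 a13@(3,4):1 a14@(0,4):1 a15@(3,3):1 a16@(2,3):1 a17@(4,4):1 a18@(5,4):1 a19@(5,2):1 a20@(4,5):1 a21@(5,0):1 a22@(0,2):1

no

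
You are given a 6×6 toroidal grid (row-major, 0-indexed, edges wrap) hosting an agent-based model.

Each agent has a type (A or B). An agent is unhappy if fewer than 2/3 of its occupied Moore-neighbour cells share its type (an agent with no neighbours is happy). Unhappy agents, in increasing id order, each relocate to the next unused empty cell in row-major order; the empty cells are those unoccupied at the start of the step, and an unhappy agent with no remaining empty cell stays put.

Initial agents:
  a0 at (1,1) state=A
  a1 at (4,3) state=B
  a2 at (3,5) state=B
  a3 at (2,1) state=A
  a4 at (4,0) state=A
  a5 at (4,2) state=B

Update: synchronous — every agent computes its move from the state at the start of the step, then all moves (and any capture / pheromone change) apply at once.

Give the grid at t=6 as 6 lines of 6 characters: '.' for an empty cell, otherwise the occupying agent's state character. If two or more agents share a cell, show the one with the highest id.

..AB.A
......
.A....
......
..BB..
......

t=1: a0@(1,1):A a1@(4,3):B a2@(0,0):B a3@(2,1):A a4@(0,1):A a5@(4,2):B
t=2: a0@(1,1):A a1@(4,3):B a2@(0,2):B a3@(2,1):A a4@(0,3):A a5@(4,2):B
t=3: a0@(0,0):A a1@(4,3):B a2@(0,1):B a3@(2,1):A a4@(0,4):A a5@(4,2):B
t=4: a0@(0,2):A a1@(4,3):B a2@(0,3):B a3@(2,1):A a4@(0,4):A a5@(4,2):B
t=5: a0@(0,0):A a1@(4,3):B a2@(0,1):B a3@(2,1):A a4@(0,5):A a5@(4,2):B
t=6: a0@(0,2):A a1@(4,3):B a2@(0,3):B a3@(2,1):A a4@(0,5):A a5@(4,2):B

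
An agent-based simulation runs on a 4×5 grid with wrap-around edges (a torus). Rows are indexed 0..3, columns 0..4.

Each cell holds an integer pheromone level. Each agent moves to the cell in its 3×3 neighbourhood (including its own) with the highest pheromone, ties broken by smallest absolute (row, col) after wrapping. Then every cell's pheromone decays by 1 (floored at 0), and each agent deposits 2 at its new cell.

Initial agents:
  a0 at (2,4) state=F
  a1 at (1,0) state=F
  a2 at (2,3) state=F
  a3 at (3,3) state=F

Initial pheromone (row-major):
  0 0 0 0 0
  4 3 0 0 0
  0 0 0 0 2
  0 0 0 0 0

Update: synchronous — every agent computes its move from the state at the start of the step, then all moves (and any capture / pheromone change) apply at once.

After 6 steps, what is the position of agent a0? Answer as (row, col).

t=1: a0@(1,0) a1@(1,0) a2@(2,4) a3@(2,4) | pheromone: 0 0 0 0 0 / 7 2 0 0 0 / 0 0 0 0 5 / 0 0 0 0 0
t=2: a0@(1,0) a1@(1,0) a2@(1,0) a3@(1,0) | pheromone: 0 0 0 0 0 / 14 1 0 0 0 / 0 0 0 0 4 / 0 0 0 0 0
t=3: a0@(1,0) a1@(1,0) a2@(1,0) a3@(1,0) | pheromone: 0 0 0 0 0 / 21 0 0 0 0 / 0 0 0 0 3 / 0 0 0 0 0
t=4: a0@(1,0) a1@(1,0) a2@(1,0) a3@(1,0) | pheromone: 0 0 0 0 0 / 28 0 0 0 0 / 0 0 0 0 2 / 0 0 0 0 0
t=5: a0@(1,0) a1@(1,0) a2@(1,0) a3@(1,0) | pheromone: 0 0 0 0 0 / 35 0 0 0 0 / 0 0 0 0 1 / 0 0 0 0 0
t=6: a0@(1,0) a1@(1,0) a2@(1,0) a3@(1,0) | pheromone: 0 0 0 0 0 / 42 0 0 0 0 / 0 0 0 0 0 / 0 0 0 0 0

(1, 0)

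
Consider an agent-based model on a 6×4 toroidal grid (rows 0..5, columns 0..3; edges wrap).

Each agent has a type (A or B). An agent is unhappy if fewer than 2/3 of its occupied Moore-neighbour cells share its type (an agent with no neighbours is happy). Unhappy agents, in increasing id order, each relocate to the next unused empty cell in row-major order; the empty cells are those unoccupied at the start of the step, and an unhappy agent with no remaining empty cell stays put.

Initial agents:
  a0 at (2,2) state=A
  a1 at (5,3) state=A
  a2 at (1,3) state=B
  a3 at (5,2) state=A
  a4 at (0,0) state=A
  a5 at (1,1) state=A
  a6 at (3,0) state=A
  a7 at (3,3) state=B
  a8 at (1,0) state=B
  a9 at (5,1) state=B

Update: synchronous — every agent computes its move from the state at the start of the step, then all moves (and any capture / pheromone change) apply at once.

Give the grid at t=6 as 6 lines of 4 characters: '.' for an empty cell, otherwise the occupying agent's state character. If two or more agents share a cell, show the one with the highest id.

ABAA
..AA
.AB.
B..B
....
....

t=1: a0@(0,1):A a1@(5,3):A a2@(0,2):B a3@(0,3):A a4@(1,2):A a5@(1,1):A a6@(2,0):A a7@(2,1):B a8@(2,3):B a9@(3,1):B
t=2: a0@(0,1):A a1@(0,0):A a2@(1,0):B a3@(0,3):A a4@(1,3):A a5@(2,2):A a6@(3,0):A a7@(3,2):B a8@(3,3):B a9@(4,0):B
t=3: a0@(0,2):A a1@(0,0):A a2@(1,1):B a3@(0,3):A a4@(1,3):A a5@(1,2):A a6@(2,0):A a7@(2,1):B a8@(2,3):B a9@(3,1):B
t=4: a0@(0,2):A a1@(0,0):A a2@(0,1):B a3@(0,3):A a4@(1,3):A a5@(1,0):A a6@(2,2):A a7@(3,0):B a8@(3,2):B a9@(3,3):B
t=5: a0@(0,2):A a1@(0,0):A a2@(1,1):B a3@(0,3):A a4@(1,3):A a5@(1,0):A a6@(1,2):A a7@(3,0):B a8@(2,0):B a9@(3,3):B
t=6: a0@(0,2):A a1@(0,0):A a2@(0,1):B a3@(0,3):A a4@(1,3):A a5@(2,1):A a6@(1,2):A a7@(3,0):B a8@(2,2):B a9@(3,3):B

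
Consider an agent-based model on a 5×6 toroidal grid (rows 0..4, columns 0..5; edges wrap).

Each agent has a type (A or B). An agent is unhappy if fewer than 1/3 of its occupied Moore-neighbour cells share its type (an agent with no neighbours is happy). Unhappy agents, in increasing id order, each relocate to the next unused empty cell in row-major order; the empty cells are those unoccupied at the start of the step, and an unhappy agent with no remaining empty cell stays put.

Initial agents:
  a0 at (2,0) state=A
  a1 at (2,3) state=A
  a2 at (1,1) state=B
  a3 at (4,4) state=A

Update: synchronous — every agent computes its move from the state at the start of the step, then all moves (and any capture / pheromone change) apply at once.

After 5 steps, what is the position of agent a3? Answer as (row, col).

t=1: a0@(0,0):A a1@(2,3):A a2@(0,1):B a3@(4,4):A
t=2: a0@(0,2):A a1@(2,3):A a2@(0,3):B a3@(4,4):A
t=3: a0@(0,0):A a1@(2,3):A a2@(0,1):B a3@(0,4):A
t=4: a0@(0,2):A a1@(2,3):A a2@(0,3):B a3@(0,4):A
t=5: a0@(0,0):A a1@(2,3):A a2@(0,1):B a3@(0,5):A

(0, 5)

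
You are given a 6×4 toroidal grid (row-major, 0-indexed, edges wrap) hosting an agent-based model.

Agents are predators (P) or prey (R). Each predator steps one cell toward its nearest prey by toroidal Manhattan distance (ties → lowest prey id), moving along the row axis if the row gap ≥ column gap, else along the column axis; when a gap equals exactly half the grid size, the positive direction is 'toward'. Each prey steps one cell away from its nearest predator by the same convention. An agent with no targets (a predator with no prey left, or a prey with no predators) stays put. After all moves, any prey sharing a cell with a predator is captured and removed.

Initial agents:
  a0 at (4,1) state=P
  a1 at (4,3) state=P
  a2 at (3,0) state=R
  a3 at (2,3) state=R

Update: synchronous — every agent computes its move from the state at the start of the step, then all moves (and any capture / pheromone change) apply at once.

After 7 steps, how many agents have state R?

t=1: a0@(3,1):P a1@(3,3):P a2@(2,0):R a3@(1,3):R
t=2: a0@(2,1):P a1@(2,3):P a2@(1,0):R a3@(0,3):R
t=3: a0@(1,1):P a1@(1,3):P a2@(0,0):R a3@(5,3):R
t=4: a0@(0,1):P a1@(0,3):P a2@(5,0):R a3@(4,3):R
t=5: a0@(5,1):P a1@(5,3):P a2@(4,0):R a3@(3,3):R
t=6: a0@(4,1):P a1@(4,3):P a2@(3,0):R a3@(2,3):R
t=7: a0@(3,1):P a1@(3,3):P a2@(2,0):R a3@(1,3):R

2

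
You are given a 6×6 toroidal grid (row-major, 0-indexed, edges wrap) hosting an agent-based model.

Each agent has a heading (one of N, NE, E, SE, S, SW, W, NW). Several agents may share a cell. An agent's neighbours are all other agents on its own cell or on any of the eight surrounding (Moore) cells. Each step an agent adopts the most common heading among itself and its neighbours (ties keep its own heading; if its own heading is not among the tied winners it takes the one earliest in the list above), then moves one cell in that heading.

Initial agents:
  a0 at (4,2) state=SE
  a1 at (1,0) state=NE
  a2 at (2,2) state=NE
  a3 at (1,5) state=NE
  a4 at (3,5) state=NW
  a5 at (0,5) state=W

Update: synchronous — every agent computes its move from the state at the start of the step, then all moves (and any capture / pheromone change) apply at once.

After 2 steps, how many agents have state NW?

t=1: a0@(5,3):SE a1@(0,1):NE a2@(1,3):NE a3@(0,0):NE a4@(2,4):NW a5@(5,0):NE
t=2: a0@(0,4):SE a1@(5,2):NE a2@(0,4):NE a3@(5,1):NE a4@(1,3):NW a5@(4,1):NE

1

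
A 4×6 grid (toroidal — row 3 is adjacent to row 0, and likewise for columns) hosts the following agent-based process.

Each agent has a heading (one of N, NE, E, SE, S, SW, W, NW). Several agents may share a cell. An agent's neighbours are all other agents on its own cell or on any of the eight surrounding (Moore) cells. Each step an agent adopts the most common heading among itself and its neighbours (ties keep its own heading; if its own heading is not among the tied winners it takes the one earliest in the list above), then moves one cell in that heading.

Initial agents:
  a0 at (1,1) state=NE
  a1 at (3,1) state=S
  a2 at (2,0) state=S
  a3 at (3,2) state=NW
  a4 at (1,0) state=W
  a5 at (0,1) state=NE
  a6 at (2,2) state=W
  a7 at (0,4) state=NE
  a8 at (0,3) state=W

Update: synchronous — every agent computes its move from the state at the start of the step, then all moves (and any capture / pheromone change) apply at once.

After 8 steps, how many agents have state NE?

9

t=1: a0@(0,2):NE a1@(0,1):S a2@(3,0):S a3@(3,1):W a4@(0,1):NE a5@(3,2):NE a6@(2,1):W a7@(3,5):NE a8@(0,2):W
t=2: a0@(3,3):NE a1@(3,2):NE a2@(0,0):S a3@(3,0):W a4@(3,2):NE a5@(2,3):NE a6@(2,0):W a7@(2,0):NE a8@(3,3):NE
t=3: a0@(2,4):NE a1@(2,3):NE a2@(1,0):S a3@(3,5):W a4@(2,3):NE a5@(1,4):NE a6@(2,5):W a7@(2,5):W a8@(2,4):NE
t=4: a0@(1,5):NE a1@(1,4):NE a2@(1,5):W a3@(3,4):W a4@(1,4):NE a5@(0,5):NE a6@(2,4):W a7@(2,4):W a8@(1,5):NE
t=5: a0@(0,0):NE a1@(0,5):NE a2@(0,0):NE a3@(3,3):W a4@(0,5):NE a5@(3,0):NE a6@(2,3):W a7@(2,3):W a8@(0,0):NE
t=6: a0@(3,1):NE a1@(3,0):NE a2@(3,1):NE a3@(3,2):W a4@(3,0):NE a5@(2,1):NE a6@(2,2):W a7@(2,2):W a8@(3,1):NE
t=7: a0@(2,2):NE a1@(2,1):NE a2@(2,2):NE a3@(2,3):NE a4@(2,1):NE a5@(1,2):NE a6@(1,3):NE a7@(1,3):NE a8@(2,2):NE
t=8: a0@(1,3):NE a1@(1,2):NE a2@(1,3):NE a3@(1,4):NE a4@(1,2):NE a5@(0,3):NE a6@(0,4):NE a7@(0,4):NE a8@(1,3):NE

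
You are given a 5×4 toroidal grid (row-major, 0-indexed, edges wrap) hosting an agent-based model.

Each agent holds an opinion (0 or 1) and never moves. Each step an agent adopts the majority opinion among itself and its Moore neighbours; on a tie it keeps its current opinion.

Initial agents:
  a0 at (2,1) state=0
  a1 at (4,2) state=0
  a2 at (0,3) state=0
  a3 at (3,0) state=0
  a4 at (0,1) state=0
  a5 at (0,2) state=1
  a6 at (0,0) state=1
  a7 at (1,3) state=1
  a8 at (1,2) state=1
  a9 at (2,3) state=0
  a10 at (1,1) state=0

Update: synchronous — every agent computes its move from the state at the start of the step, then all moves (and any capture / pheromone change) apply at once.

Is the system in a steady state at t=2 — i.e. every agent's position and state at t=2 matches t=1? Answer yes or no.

t=1: a0@(2,1):0 a1@(4,2):0 a2@(0,3):1 a3@(3,0):0 a4@(0,1):0 a5@(0,2):0 a6@(0,0):0 a7@(1,3):1 a8@(1,2):0 a9@(2,3):0 a10@(1,1):0
t=2: a0@(2,1):0 a1@(4,2):0 a2@(0,3):0 a3@(3,0):0 a4@(0,1):0 a5@(0,2):0 a6@(0,0):0 a7@(1,3):0 a8@(1,2):0 a9@(2,3):0 a10@(1,1):0

no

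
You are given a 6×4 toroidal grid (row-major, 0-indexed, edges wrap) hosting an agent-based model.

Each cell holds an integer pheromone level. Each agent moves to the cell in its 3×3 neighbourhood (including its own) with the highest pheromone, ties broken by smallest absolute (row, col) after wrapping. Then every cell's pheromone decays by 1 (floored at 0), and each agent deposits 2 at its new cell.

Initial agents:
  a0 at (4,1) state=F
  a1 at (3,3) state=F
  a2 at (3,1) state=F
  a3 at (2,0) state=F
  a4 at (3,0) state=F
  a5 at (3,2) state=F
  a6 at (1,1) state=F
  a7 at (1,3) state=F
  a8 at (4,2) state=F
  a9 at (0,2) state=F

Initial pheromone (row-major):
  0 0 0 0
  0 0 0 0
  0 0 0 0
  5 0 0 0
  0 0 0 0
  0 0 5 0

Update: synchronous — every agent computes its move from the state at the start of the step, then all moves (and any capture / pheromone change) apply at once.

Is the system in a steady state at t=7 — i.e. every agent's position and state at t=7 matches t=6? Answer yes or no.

t=1: a0@(3,0) a1@(3,0) a2@(3,0) a3@(3,0) a4@(3,0) a5@(2,1) a6@(0,0) a7@(0,0) a8@(5,2) a9@(5,2) | pheromone: 4 0 0 0 / 0 0 0 0 / 0 2 0 0 / 14 0 0 0 / 0 0 0 0 / 0 0 8 0
t=2: a0@(3,0) a1@(3,0) a2@(3,0) a3@(3,0) a4@(3,0) a5@(3,0) a6@(0,0) a7@(0,0) a8@(5,2) a9@(5,2) | pheromone: 7 0 0 0 / 0 0 0 0 / 0 1 0 0 / 25 0 0 0 / 0 0 0 0 / 0 0 11 0
t=3: a0@(3,0) a1@(3,0) a2@(3,0) a3@(3,0) a4@(3,0) a5@(3,0) a6@(0,0) a7@(0,0) a8@(5,2) a9@(5,2) | pheromone: 10 0 0 0 / 0 0 0 0 / 0 0 0 0 / 36 0 0 0 / 0 0 0 0 / 0 0 14 0
t=4: a0@(3,0) a1@(3,0) a2@(3,0) a3@(3,0) a4@(3,0) a5@(3,0) a6@(0,0) a7@(0,0) a8@(5,2) a9@(5,2) | pheromone: 13 0 0 0 / 0 0 0 0 / 0 0 0 0 / 47 0 0 0 / 0 0 0 0 / 0 0 17 0
t=5: a0@(3,0) a1@(3,0) a2@(3,0) a3@(3,0) a4@(3,0) a5@(3,0) a6@(0,0) a7@(0,0) a8@(5,2) a9@(5,2) | pheromone: 16 0 0 0 / 0 0 0 0 / 0 0 0 0 / 58 0 0 0 / 0 0 0 0 / 0 0 20 0
t=6: a0@(3,0) a1@(3,0) a2@(3,0) a3@(3,0) a4@(3,0) a5@(3,0) a6@(0,0) a7@(0,0) a8@(5,2) a9@(5,2) | pheromone: 19 0 0 0 / 0 0 0 0 / 0 0 0 0 / 69 0 0 0 / 0 0 0 0 / 0 0 23 0
t=7: a0@(3,0) a1@(3,0) a2@(3,0) a3@(3,0) a4@(3,0) a5@(3,0) a6@(0,0) a7@(0,0) a8@(5,2) a9@(5,2) | pheromone: 22 0 0 0 / 0 0 0 0 / 0 0 0 0 / 80 0 0 0 / 0 0 0 0 / 0 0 26 0

yes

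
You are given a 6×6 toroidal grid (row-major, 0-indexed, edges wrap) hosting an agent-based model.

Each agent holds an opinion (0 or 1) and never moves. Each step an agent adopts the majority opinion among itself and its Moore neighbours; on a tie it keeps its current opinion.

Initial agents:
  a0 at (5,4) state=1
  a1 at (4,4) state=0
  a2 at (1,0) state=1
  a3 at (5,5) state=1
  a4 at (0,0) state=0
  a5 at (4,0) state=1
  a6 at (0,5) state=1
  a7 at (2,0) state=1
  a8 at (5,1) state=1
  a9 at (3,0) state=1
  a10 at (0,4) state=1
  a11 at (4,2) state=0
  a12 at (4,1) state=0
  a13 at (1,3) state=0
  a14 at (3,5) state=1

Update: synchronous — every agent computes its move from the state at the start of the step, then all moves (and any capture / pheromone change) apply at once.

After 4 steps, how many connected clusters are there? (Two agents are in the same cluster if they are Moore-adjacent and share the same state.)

2

t=1: a0@(5,4):1 a1@(4,4):1 a2@(1,0):1 a3@(5,5):1 a4@(0,0):1 a5@(4,0):1 a6@(0,5):1 a7@(2,0):1 a8@(5,1):0 a9@(3,0):1 a10@(0,4):1 a11@(4,2):0 a12@(4,1):1 a13@(1,3):0 a14@(3,5):1
t=2: a0@(5,4):1 a1@(4,4):1 a2@(1,0):1 a3@(5,5):1 a4@(0,0):1 a5@(4,0):1 a6@(0,5):1 a7@(2,0):1 a8@(5,1):1 a9@(3,0):1 a10@(0,4):1 a11@(4,2):0 a12@(4,1):1 a13@(1,3):0 a14@(3,5):1
t=3: a0@(5,4):1 a1@(4,4):1 a2@(1,0):1 a3@(5,5):1 a4@(0,0):1 a5@(4,0):1 a6@(0,5):1 a7@(2,0):1 a8@(5,1):1 a9@(3,0):1 a10@(0,4):1 a11@(4,2):1 a12@(4,1):1 a13@(1,3):0 a14@(3,5):1
t=4: (unchanged — steady state)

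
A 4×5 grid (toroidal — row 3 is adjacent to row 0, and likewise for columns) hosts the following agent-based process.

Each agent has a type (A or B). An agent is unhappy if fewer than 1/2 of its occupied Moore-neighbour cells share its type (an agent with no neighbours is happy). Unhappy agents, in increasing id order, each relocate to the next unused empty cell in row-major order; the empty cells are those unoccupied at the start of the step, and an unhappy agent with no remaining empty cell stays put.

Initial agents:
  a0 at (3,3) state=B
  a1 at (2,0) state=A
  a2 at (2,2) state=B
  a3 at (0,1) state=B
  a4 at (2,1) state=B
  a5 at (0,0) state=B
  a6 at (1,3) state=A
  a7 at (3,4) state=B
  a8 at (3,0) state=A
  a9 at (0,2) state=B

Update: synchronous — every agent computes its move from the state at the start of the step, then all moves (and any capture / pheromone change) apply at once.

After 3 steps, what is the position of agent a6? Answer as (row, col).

t=1: a0@(3,3):B a1@(0,3):A a2@(2,2):B a3@(0,1):B a4@(0,4):B a5@(0,0):B a6@(1,0):A a7@(3,4):B a8@(1,1):A a9@(0,2):B
t=2: a0@(3,3):B a1@(1,2):A a2@(2,2):B a3@(0,1):B a4@(0,4):B a5@(0,0):B a6@(1,3):A a7@(3,4):B a8@(1,4):A a9@(0,2):B
t=3: a0@(3,3):B a1@(0,3):A a2@(1,0):B a3@(0,1):B a4@(0,4):B a5@(0,0):B a6@(1,1):A a7@(3,4):B a8@(2,0):A a9@(0,2):B

(1, 1)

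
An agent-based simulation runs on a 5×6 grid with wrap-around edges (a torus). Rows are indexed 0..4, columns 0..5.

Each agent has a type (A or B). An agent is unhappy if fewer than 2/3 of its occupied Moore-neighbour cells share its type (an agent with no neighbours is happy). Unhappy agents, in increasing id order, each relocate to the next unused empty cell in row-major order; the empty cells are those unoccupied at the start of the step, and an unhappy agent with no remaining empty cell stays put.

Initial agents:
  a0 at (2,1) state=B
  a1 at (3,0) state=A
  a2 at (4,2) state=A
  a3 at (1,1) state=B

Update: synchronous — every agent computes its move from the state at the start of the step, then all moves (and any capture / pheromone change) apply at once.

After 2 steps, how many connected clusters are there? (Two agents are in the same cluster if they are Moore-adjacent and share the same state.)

3

t=1: a0@(0,0):B a1@(0,1):A a2@(4,2):A a3@(1,1):B
t=2: a0@(0,2):B a1@(0,3):A a2@(4,2):A a3@(0,4):B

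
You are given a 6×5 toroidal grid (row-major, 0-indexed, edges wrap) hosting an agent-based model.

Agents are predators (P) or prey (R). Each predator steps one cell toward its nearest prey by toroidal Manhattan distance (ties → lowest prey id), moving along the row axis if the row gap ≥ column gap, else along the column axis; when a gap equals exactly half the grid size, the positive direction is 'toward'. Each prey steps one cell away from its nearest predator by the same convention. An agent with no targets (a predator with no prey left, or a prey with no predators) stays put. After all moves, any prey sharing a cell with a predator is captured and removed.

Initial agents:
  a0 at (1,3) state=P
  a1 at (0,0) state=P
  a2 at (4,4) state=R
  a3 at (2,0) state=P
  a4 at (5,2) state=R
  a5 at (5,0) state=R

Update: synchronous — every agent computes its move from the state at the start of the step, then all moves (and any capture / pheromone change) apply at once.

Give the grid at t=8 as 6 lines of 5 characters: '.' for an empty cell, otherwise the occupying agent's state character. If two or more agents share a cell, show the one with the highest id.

.....
.....
.....
R....
.....
.PPP.

t=1: a0@(0,3):P a1@(5,0):P a2@(3,4):R a3@(3,0):P a4@(4,2):R a5@(4,0):R
t=2: a0@(5,3):P a1@(4,0):P a2@(3,3):R a3@(3,4):P a4@(3,2):R a5@(3,0):R
t=3: a0@(4,3):P a1@(3,0):P a2@(3,2):R a3@(3,3):P a4@(3,1):R a5@(2,0):R
t=4: a0@(3,3):P a1@(3,1):P a3@(3,2):P a5@(1,0):R
t=5: a0@(2,3):P a1@(2,1):P a3@(2,2):P a5@(0,0):R
t=6: a0@(1,3):P a1@(1,1):P a3@(1,2):P a5@(5,0):R
t=7: a0@(0,3):P a1@(0,1):P a3@(0,2):P a5@(4,0):R
t=8: a0@(5,3):P a1@(5,1):P a3@(5,2):P a5@(3,0):R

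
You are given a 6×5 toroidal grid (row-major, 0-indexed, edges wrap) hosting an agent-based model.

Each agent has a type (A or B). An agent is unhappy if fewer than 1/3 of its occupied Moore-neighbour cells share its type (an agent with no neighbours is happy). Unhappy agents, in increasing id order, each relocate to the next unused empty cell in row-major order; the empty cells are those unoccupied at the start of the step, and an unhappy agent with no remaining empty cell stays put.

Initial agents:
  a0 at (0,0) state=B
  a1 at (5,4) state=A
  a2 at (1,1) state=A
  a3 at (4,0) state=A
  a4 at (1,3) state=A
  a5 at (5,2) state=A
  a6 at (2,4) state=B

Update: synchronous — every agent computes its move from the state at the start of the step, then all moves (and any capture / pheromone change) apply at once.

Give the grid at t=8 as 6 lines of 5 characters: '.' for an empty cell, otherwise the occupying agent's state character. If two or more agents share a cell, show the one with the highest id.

t=1: a0@(0,1):B a1@(5,4):A a2@(0,2):A a3@(4,0):A a4@(0,3):A a5@(5,2):A a6@(0,4):B
t=2: a0@(0,0):B a1@(5,4):A a2@(0,2):A a3@(4,0):A a4@(0,3):A a5@(5,2):A a6@(1,0):B
t=3: (unchanged — steady state)

B.AA.
B....
.....
.....
A....
..A.A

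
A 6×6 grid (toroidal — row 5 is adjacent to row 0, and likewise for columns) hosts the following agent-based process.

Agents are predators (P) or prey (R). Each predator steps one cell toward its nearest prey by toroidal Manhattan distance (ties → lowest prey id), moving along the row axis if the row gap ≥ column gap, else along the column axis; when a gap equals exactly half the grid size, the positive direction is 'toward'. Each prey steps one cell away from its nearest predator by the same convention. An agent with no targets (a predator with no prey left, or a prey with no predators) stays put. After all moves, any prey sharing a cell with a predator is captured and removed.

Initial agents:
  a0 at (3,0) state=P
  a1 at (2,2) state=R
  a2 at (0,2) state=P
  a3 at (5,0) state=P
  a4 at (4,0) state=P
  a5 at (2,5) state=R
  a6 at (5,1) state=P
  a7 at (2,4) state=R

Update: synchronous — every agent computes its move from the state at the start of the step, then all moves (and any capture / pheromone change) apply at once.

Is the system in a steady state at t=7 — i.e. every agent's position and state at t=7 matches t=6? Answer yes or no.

no

t=1: a0@(2,0):P a1@(3,2):R a2@(1,2):P a3@(0,0):P a4@(3,0):P a5@(1,5):R a6@(0,1):P a7@(2,3):R
t=2: a0@(1,0):P a1@(4,2):R a2@(2,2):P a3@(1,0):P a4@(3,1):P a5@(0,5):R a6@(0,0):P a7@(3,3):R
t=3: a0@(0,0):P a1@(5,2):R a2@(3,2):P a3@(0,0):P a4@(4,1):P a5@(0,4):R a6@(0,5):P a7@(4,3):R
t=4: a0@(0,5):P a1@(0,2):R a2@(4,2):P a3@(0,5):P a4@(5,1):P a5@(0,3):R a6@(0,4):P a7@(5,3):R
t=5: a0@(0,4):P a1@(1,2):R a2@(5,2):P a3@(0,4):P a4@(0,1):P a5@(0,2):R a6@(0,3):P
t=6: a0@(0,3):P a1@(2,2):R a2@(0,2):P a3@(0,3):P a4@(0,2):P a5@(1,2):R a6@(0,2):P
t=7: a0@(1,3):P a1@(3,2):R a2@(1,2):P a3@(1,3):P a4@(1,2):P a5@(2,2):R a6@(1,2):P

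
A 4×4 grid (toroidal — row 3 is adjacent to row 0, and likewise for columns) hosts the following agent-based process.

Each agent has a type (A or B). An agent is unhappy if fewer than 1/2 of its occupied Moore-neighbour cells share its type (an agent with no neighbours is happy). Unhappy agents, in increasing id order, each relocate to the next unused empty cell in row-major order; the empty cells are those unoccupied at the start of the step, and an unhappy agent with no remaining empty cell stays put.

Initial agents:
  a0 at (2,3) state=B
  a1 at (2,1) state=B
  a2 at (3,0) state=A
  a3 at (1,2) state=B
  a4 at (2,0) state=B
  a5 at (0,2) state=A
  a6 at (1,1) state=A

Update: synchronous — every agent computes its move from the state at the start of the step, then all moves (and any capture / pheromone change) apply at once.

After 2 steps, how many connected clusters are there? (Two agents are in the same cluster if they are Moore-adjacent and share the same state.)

2

t=1: a0@(2,3):B a1@(2,1):B a2@(0,0):A a3@(1,2):B a4@(2,0):B a5@(0,2):A a6@(0,1):A
t=2: (unchanged — steady state)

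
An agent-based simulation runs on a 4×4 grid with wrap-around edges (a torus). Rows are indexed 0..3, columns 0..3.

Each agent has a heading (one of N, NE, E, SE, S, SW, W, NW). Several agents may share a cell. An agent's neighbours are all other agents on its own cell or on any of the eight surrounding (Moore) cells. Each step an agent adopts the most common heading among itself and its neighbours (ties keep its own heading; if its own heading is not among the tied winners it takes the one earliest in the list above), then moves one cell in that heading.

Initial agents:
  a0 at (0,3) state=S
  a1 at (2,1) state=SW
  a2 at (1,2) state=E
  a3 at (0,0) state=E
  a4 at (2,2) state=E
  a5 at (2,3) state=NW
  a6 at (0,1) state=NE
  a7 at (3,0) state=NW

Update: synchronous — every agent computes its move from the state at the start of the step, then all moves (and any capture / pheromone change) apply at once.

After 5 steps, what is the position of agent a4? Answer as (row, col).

(2, 3)

t=1: a0@(0,0):E a1@(2,2):E a2@(1,3):E a3@(0,1):E a4@(2,3):E a5@(1,2):NW a6@(0,2):E a7@(2,3):NW
t=2: a0@(0,1):E a1@(2,3):E a2@(1,0):E a3@(0,2):E a4@(2,0):E a5@(1,3):E a6@(0,3):E a7@(2,0):E
t=3: a0@(0,2):E a1@(2,0):E a2@(1,1):E a3@(0,3):E a4@(2,1):E a5@(1,0):E a6@(0,0):E a7@(2,1):E
t=4: a0@(0,3):E a1@(2,1):E a2@(1,2):E a3@(0,0):E a4@(2,2):E a5@(1,1):E a6@(0,1):E a7@(2,2):E
t=5: a0@(0,0):E a1@(2,2):E a2@(1,3):E a3@(0,1):E a4@(2,3):E a5@(1,2):E a6@(0,2):E a7@(2,3):E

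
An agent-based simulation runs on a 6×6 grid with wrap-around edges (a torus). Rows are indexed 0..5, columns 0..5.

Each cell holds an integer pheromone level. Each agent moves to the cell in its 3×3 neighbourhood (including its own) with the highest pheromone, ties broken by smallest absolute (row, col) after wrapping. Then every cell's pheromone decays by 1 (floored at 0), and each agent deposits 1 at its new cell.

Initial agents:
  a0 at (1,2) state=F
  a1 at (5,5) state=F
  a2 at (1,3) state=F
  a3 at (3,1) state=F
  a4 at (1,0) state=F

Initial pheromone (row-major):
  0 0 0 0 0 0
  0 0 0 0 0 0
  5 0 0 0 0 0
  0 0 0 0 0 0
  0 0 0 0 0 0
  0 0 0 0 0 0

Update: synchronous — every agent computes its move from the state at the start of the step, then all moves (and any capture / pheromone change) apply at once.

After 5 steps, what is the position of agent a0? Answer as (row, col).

(0, 0)

t=1: a0@(0,1) a1@(0,0) a2@(0,2) a3@(2,0) a4@(2,0) | pheromone: 1 1 1 0 0 0 / 0 0 0 0 0 0 / 6 0 0 0 0 0 / 0 0 0 0 0 0 / 0 0 0 0 0 0 / 0 0 0 0 0 0
t=2: a0@(0,0) a1@(0,0) a2@(0,1) a3@(2,0) a4@(2,0) | pheromone: 2 1 0 0 0 0 / 0 0 0 0 0 0 / 7 0 0 0 0 0 / 0 0 0 0 0 0 / 0 0 0 0 0 0 / 0 0 0 0 0 0
t=3: a0@(0,0) a1@(0,0) a2@(0,0) a3@(2,0) a4@(2,0) | pheromone: 4 0 0 0 0 0 / 0 0 0 0 0 0 / 8 0 0 0 0 0 / 0 0 0 0 0 0 / 0 0 0 0 0 0 / 0 0 0 0 0 0
t=4: a0@(0,0) a1@(0,0) a2@(0,0) a3@(2,0) a4@(2,0) | pheromone: 6 0 0 0 0 0 / 0 0 0 0 0 0 / 9 0 0 0 0 0 / 0 0 0 0 0 0 / 0 0 0 0 0 0 / 0 0 0 0 0 0
t=5: a0@(0,0) a1@(0,0) a2@(0,0) a3@(2,0) a4@(2,0) | pheromone: 8 0 0 0 0 0 / 0 0 0 0 0 0 / 10 0 0 0 0 0 / 0 0 0 0 0 0 / 0 0 0 0 0 0 / 0 0 0 0 0 0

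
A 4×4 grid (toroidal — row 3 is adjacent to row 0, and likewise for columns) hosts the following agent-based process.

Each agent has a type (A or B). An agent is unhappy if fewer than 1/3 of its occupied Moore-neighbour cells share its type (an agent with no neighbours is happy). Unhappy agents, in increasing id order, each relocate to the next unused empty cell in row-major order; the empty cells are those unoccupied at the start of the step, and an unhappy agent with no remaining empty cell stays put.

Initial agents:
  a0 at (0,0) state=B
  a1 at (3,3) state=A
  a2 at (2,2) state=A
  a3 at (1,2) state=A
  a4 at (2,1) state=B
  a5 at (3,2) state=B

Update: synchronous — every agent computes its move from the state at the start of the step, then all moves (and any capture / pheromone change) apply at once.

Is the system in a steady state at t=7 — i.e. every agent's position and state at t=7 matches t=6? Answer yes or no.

yes

t=1: a0@(0,1):B a1@(3,3):A a2@(2,2):A a3@(1,2):A a4@(2,1):B a5@(3,2):B
t=2: (unchanged — steady state)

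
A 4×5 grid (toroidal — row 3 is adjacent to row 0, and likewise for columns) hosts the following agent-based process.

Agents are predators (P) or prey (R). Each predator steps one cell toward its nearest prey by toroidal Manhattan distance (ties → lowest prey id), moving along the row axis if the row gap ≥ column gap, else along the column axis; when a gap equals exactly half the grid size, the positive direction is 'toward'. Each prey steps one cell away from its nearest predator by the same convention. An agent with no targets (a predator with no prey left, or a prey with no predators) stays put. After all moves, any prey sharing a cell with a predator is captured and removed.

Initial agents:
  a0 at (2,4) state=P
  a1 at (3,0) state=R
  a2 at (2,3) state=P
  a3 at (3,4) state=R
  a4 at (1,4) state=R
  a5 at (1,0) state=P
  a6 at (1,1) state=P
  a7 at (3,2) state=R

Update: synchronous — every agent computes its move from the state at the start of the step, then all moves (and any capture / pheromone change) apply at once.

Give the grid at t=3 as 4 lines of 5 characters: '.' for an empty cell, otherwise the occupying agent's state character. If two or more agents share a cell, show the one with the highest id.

t=1: a0@(3,4):P a1@(0,0):R a2@(3,3):P a3@(0,4):R a4@(0,4):R a5@(1,4):P a6@(1,0):P a7@(0,2):R
t=2: a0@(0,4):P a1@(3,0):R a2@(0,3):P a3@(1,4):R a4@(1,4):R a5@(0,4):P a6@(0,0):P a7@(1,2):R
t=3: a0@(1,4):P a1@(2,0):R a2@(1,3):P a3@(2,4):R a4@(2,4):R a5@(1,4):P a6@(3,0):P a7@(2,2):R

.....
...PP
R.R.R
P....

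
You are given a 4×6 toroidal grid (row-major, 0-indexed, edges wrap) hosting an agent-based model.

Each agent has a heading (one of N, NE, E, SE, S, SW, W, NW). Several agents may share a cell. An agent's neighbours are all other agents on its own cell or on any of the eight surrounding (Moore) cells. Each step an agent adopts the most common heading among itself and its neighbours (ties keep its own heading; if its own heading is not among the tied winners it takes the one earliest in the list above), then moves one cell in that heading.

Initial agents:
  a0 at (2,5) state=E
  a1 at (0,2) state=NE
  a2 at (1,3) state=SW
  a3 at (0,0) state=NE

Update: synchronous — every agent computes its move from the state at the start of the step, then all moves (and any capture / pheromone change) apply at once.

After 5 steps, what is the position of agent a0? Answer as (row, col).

t=1: a0@(2,0):E a1@(3,3):NE a2@(2,2):SW a3@(3,1):NE
t=2: a0@(2,1):E a1@(2,4):NE a2@(1,3):NE a3@(2,2):NE
t=3: a0@(2,2):E a1@(1,5):NE a2@(0,4):NE a3@(1,3):NE
t=4: a0@(2,3):E a1@(0,0):NE a2@(3,5):NE a3@(0,4):NE
t=5: a0@(2,4):E a1@(3,1):NE a2@(2,0):NE a3@(3,5):NE

(2, 4)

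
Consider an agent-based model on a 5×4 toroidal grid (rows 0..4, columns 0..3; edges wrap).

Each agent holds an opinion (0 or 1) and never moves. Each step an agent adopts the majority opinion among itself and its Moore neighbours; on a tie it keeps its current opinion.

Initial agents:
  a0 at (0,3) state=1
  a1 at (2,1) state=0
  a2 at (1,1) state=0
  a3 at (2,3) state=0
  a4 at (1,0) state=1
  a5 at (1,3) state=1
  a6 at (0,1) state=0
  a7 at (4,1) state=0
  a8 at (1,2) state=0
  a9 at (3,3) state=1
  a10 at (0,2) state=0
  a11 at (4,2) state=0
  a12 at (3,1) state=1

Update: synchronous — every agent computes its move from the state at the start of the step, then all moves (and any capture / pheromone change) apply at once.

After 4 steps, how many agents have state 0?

t=1: a0@(0,3):1 a1@(2,1):0 a2@(1,1):0 a3@(2,3):1 a4@(1,0):0 a5@(1,3):1 a6@(0,1):0 a7@(4,1):0 a8@(1,2):0 a9@(3,3):0 a10@(0,2):0 a11@(4,2):0 a12@(3,1):0
t=2: a0@(0,3):0 a1@(2,1):0 a2@(1,1):0 a3@(2,3):0 a4@(1,0):0 a5@(1,3):1 a6@(0,1):0 a7@(4,1):0 a8@(1,2):0 a9@(3,3):0 a10@(0,2):0 a11@(4,2):0 a12@(3,1):0
t=3: a0@(0,3):0 a1@(2,1):0 a2@(1,1):0 a3@(2,3):0 a4@(1,0):0 a5@(1,3):0 a6@(0,1):0 a7@(4,1):0 a8@(1,2):0 a9@(3,3):0 a10@(0,2):0 a11@(4,2):0 a12@(3,1):0
t=4: (unchanged — steady state)

13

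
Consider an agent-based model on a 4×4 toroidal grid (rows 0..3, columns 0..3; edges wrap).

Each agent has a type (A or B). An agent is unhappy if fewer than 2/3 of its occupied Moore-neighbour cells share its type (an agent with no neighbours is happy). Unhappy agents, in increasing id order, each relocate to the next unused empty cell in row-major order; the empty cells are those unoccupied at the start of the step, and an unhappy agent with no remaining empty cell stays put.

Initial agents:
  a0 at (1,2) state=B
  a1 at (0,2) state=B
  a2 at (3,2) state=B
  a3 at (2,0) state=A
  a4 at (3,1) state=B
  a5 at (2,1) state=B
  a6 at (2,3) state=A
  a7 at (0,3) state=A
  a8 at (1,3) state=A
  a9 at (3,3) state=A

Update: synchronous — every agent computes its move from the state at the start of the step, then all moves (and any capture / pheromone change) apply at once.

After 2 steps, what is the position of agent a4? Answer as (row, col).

t=1: a0@(0,0):B a1@(0,1):B a2@(1,0):B a3@(1,1):A a4@(3,1):B a5@(2,1):B a6@(2,2):A a7@(3,0):A a8@(1,3):A a9@(3,3):A
t=2: a0@(0,2):B a1@(0,3):B a2@(1,2):B a3@(2,0):A a4@(2,3):B a5@(3,2):B a6@(2,2):A a7@(3,0):A a8@(1,3):A a9@(3,3):A

(2, 3)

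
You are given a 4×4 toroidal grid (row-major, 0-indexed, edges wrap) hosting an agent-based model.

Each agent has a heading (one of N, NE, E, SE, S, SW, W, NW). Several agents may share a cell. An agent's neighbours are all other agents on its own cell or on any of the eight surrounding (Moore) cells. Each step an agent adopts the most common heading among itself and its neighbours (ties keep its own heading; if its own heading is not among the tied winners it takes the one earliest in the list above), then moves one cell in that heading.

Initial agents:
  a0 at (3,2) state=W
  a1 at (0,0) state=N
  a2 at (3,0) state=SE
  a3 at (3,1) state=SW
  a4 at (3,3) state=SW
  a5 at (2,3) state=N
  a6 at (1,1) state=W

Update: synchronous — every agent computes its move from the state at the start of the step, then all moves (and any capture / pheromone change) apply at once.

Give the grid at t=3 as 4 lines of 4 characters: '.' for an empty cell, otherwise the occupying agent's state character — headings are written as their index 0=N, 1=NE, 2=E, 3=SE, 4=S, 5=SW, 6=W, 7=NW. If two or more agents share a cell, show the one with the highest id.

0..0
....
....
0..0

t=1: a0@(0,1):SW a1@(1,3):SW a2@(2,0):N a3@(0,0):SW a4@(2,3):N a5@(1,3):N a6@(1,0):W
t=2: a0@(1,0):SW a1@(0,3):N a2@(1,0):N a3@(1,3):SW a4@(1,3):N a5@(0,3):N a6@(0,0):N
t=3: a0@(0,0):N a1@(3,3):N a2@(0,0):N a3@(0,3):N a4@(0,3):N a5@(3,3):N a6@(3,0):N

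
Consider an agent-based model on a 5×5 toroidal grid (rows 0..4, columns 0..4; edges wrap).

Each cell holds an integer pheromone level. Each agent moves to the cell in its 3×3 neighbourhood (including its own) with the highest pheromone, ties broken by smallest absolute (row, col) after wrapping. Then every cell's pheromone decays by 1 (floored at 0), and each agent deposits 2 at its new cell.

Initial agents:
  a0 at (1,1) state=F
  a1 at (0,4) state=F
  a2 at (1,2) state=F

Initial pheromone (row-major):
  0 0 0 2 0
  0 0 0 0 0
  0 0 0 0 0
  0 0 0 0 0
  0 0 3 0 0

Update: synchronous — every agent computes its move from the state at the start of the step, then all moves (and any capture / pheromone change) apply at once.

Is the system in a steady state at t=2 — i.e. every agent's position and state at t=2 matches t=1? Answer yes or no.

yes

t=1: a0@(0,0) a1@(0,3) a2@(0,3) | pheromone: 2 0 0 5 0 / 0 0 0 0 0 / 0 0 0 0 0 / 0 0 0 0 0 / 0 0 2 0 0
t=2: a0@(0,0) a1@(0,3) a2@(0,3) | pheromone: 3 0 0 8 0 / 0 0 0 0 0 / 0 0 0 0 0 / 0 0 0 0 0 / 0 0 1 0 0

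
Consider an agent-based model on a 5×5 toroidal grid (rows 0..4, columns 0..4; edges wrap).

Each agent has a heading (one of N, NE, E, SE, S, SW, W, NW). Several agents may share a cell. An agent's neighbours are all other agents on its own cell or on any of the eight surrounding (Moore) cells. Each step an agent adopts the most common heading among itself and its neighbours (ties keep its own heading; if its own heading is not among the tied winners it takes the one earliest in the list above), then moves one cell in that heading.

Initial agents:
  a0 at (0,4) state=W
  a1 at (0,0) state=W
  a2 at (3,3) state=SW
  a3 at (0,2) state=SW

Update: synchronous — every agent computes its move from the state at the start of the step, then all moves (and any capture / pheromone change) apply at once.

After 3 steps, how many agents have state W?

t=1: a0@(0,3):W a1@(0,4):W a2@(4,2):SW a3@(1,1):SW
t=2: a0@(0,2):W a1@(0,3):W a2@(0,1):SW a3@(2,0):SW
t=3: a0@(0,1):W a1@(0,2):W a2@(1,0):SW a3@(3,4):SW

2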